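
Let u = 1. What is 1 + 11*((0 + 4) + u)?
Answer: 56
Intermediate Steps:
1 + 11*((0 + 4) + u) = 1 + 11*((0 + 4) + 1) = 1 + 11*(4 + 1) = 1 + 11*5 = 1 + 55 = 56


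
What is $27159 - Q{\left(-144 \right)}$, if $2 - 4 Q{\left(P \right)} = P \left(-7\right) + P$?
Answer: $\frac{54749}{2} \approx 27375.0$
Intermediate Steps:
$Q{\left(P \right)} = \frac{1}{2} + \frac{3 P}{2}$ ($Q{\left(P \right)} = \frac{1}{2} - \frac{P \left(-7\right) + P}{4} = \frac{1}{2} - \frac{- 7 P + P}{4} = \frac{1}{2} - \frac{\left(-6\right) P}{4} = \frac{1}{2} + \frac{3 P}{2}$)
$27159 - Q{\left(-144 \right)} = 27159 - \left(\frac{1}{2} + \frac{3}{2} \left(-144\right)\right) = 27159 - \left(\frac{1}{2} - 216\right) = 27159 - - \frac{431}{2} = 27159 + \frac{431}{2} = \frac{54749}{2}$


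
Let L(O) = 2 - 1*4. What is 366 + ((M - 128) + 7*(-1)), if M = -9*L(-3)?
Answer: 249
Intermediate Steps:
L(O) = -2 (L(O) = 2 - 4 = -2)
M = 18 (M = -9*(-2) = 18)
366 + ((M - 128) + 7*(-1)) = 366 + ((18 - 128) + 7*(-1)) = 366 + (-110 - 7) = 366 - 117 = 249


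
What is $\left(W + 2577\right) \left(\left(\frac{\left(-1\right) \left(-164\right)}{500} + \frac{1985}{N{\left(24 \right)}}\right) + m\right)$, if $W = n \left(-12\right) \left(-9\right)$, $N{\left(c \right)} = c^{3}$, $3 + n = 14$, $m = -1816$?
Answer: $- \frac{787445505841}{115200} \approx -6.8355 \cdot 10^{6}$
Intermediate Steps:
$n = 11$ ($n = -3 + 14 = 11$)
$W = 1188$ ($W = 11 \left(-12\right) \left(-9\right) = \left(-132\right) \left(-9\right) = 1188$)
$\left(W + 2577\right) \left(\left(\frac{\left(-1\right) \left(-164\right)}{500} + \frac{1985}{N{\left(24 \right)}}\right) + m\right) = \left(1188 + 2577\right) \left(\left(\frac{\left(-1\right) \left(-164\right)}{500} + \frac{1985}{24^{3}}\right) - 1816\right) = 3765 \left(\left(164 \cdot \frac{1}{500} + \frac{1985}{13824}\right) - 1816\right) = 3765 \left(\left(\frac{41}{125} + 1985 \cdot \frac{1}{13824}\right) - 1816\right) = 3765 \left(\left(\frac{41}{125} + \frac{1985}{13824}\right) - 1816\right) = 3765 \left(\frac{814909}{1728000} - 1816\right) = 3765 \left(- \frac{3137233091}{1728000}\right) = - \frac{787445505841}{115200}$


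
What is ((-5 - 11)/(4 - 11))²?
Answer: 256/49 ≈ 5.2245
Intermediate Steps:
((-5 - 11)/(4 - 11))² = (-16/(-7))² = (-16*(-⅐))² = (16/7)² = 256/49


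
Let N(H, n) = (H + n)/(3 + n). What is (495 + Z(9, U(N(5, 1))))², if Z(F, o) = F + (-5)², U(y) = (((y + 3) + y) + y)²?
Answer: 279841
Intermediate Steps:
N(H, n) = (H + n)/(3 + n)
U(y) = (3 + 3*y)² (U(y) = (((3 + y) + y) + y)² = ((3 + 2*y) + y)² = (3 + 3*y)²)
Z(F, o) = 25 + F (Z(F, o) = F + 25 = 25 + F)
(495 + Z(9, U(N(5, 1))))² = (495 + (25 + 9))² = (495 + 34)² = 529² = 279841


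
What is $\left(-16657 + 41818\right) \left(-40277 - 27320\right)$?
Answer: $-1700808117$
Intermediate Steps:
$\left(-16657 + 41818\right) \left(-40277 - 27320\right) = 25161 \left(-67597\right) = -1700808117$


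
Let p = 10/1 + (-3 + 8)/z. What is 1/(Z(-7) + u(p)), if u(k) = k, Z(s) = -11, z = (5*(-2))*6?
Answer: -12/13 ≈ -0.92308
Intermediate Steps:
z = -60 (z = -10*6 = -60)
p = 119/12 (p = 10/1 + (-3 + 8)/(-60) = 10*1 + 5*(-1/60) = 10 - 1/12 = 119/12 ≈ 9.9167)
1/(Z(-7) + u(p)) = 1/(-11 + 119/12) = 1/(-13/12) = -12/13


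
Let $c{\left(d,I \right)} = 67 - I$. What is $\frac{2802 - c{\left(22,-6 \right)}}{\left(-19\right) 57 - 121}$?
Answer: $- \frac{2729}{1204} \approx -2.2666$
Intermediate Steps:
$\frac{2802 - c{\left(22,-6 \right)}}{\left(-19\right) 57 - 121} = \frac{2802 - \left(67 - -6\right)}{\left(-19\right) 57 - 121} = \frac{2802 - \left(67 + 6\right)}{-1083 - 121} = \frac{2802 - 73}{-1204} = \left(2802 - 73\right) \left(- \frac{1}{1204}\right) = 2729 \left(- \frac{1}{1204}\right) = - \frac{2729}{1204}$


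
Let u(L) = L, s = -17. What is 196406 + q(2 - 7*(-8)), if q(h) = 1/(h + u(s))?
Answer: 8052647/41 ≈ 1.9641e+5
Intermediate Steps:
q(h) = 1/(-17 + h) (q(h) = 1/(h - 17) = 1/(-17 + h))
196406 + q(2 - 7*(-8)) = 196406 + 1/(-17 + (2 - 7*(-8))) = 196406 + 1/(-17 + (2 + 56)) = 196406 + 1/(-17 + 58) = 196406 + 1/41 = 8052647/41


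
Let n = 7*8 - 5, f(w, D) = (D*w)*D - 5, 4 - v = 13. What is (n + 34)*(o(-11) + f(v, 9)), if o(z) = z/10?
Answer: -124967/2 ≈ -62484.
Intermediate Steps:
o(z) = z/10 (o(z) = z*(⅒) = z/10)
v = -9 (v = 4 - 1*13 = 4 - 13 = -9)
f(w, D) = -5 + w*D² (f(w, D) = w*D² - 5 = -5 + w*D²)
n = 51 (n = 56 - 5 = 51)
(n + 34)*(o(-11) + f(v, 9)) = (51 + 34)*((⅒)*(-11) + (-5 - 9*9²)) = 85*(-11/10 + (-5 - 9*81)) = 85*(-11/10 + (-5 - 729)) = 85*(-11/10 - 734) = 85*(-7351/10) = -124967/2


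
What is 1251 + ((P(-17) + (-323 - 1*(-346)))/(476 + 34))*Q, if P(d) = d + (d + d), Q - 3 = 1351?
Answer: 300049/255 ≈ 1176.7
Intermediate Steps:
Q = 1354 (Q = 3 + 1351 = 1354)
P(d) = 3*d (P(d) = d + 2*d = 3*d)
1251 + ((P(-17) + (-323 - 1*(-346)))/(476 + 34))*Q = 1251 + ((3*(-17) + (-323 - 1*(-346)))/(476 + 34))*1354 = 1251 + ((-51 + (-323 + 346))/510)*1354 = 1251 + ((-51 + 23)*(1/510))*1354 = 1251 - 28*1/510*1354 = 1251 - 14/255*1354 = 1251 - 18956/255 = 300049/255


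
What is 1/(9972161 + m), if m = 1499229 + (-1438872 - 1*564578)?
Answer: 1/9467940 ≈ 1.0562e-7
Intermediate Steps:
m = -504221 (m = 1499229 + (-1438872 - 564578) = 1499229 - 2003450 = -504221)
1/(9972161 + m) = 1/(9972161 - 504221) = 1/9467940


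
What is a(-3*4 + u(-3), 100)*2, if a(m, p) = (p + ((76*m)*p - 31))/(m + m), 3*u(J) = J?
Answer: 98731/13 ≈ 7594.7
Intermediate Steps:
u(J) = J/3
a(m, p) = (-31 + p + 76*m*p)/(2*m) (a(m, p) = (p + (76*m*p - 31))/((2*m)) = (p + (-31 + 76*m*p))*(1/(2*m)) = (-31 + p + 76*m*p)*(1/(2*m)) = (-31 + p + 76*m*p)/(2*m))
a(-3*4 + u(-3), 100)*2 = ((-31 + 100 + 76*(-3*4 + (⅓)*(-3))*100)/(2*(-3*4 + (⅓)*(-3))))*2 = ((-31 + 100 + 76*(-12 - 1)*100)/(2*(-12 - 1)))*2 = ((½)*(-31 + 100 + 76*(-13)*100)/(-13))*2 = ((½)*(-1/13)*(-31 + 100 - 98800))*2 = ((½)*(-1/13)*(-98731))*2 = (98731/26)*2 = 98731/13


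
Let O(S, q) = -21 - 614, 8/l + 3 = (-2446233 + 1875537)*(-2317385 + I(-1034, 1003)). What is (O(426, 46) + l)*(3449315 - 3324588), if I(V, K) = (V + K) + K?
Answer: -104702011205600019209/1321967633445 ≈ -7.9202e+7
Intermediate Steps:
I(V, K) = V + 2*K (I(V, K) = (K + V) + K = V + 2*K)
l = 8/1321967633445 (l = 8/(-3 + (-2446233 + 1875537)*(-2317385 + (-1034 + 2*1003))) = 8/(-3 - 570696*(-2317385 + (-1034 + 2006))) = 8/(-3 - 570696*(-2317385 + 972)) = 8/(-3 - 570696*(-2316413)) = 8/(-3 + 1321967633448) = 8/1321967633445 ≈ 6.0516e-12)
O(S, q) = -635
(O(426, 46) + l)*(3449315 - 3324588) = (-635 + 8/1321967633445)*(3449315 - 3324588) = -839449447237567/1321967633445*124727 = -104702011205600019209/1321967633445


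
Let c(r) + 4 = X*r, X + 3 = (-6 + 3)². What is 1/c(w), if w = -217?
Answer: -1/1306 ≈ -0.00076570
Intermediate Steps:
X = 6 (X = -3 + (-6 + 3)² = -3 + (-3)² = -3 + 9 = 6)
c(r) = -4 + 6*r
1/c(w) = 1/(-4 + 6*(-217)) = 1/(-4 - 1302) = 1/(-1306) = -1/1306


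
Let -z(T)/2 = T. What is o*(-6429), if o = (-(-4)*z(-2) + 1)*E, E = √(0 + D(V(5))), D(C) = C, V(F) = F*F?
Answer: -546465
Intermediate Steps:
z(T) = -2*T
V(F) = F²
E = 5 (E = √(0 + 5²) = √(0 + 25) = √25 = 5)
o = 85 (o = (-(-4)*(-2*(-2)) + 1)*5 = (-(-4)*4 + 1)*5 = (-1*(-16) + 1)*5 = (16 + 1)*5 = 17*5 = 85)
o*(-6429) = 85*(-6429) = -546465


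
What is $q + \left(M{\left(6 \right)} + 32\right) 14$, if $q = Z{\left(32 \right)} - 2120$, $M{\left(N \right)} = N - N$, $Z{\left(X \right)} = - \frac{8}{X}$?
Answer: $- \frac{6689}{4} \approx -1672.3$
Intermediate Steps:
$M{\left(N \right)} = 0$
$q = - \frac{8481}{4}$ ($q = - \frac{8}{32} - 2120 = \left(-8\right) \frac{1}{32} - 2120 = - \frac{1}{4} - 2120 = - \frac{8481}{4} \approx -2120.3$)
$q + \left(M{\left(6 \right)} + 32\right) 14 = - \frac{8481}{4} + \left(0 + 32\right) 14 = - \frac{8481}{4} + 32 \cdot 14 = - \frac{8481}{4} + 448 = - \frac{6689}{4}$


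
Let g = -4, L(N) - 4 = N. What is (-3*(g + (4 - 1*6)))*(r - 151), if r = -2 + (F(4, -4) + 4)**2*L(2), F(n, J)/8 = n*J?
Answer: 1657854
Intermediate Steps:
L(N) = 4 + N
F(n, J) = 8*J*n (F(n, J) = 8*(n*J) = 8*(J*n) = 8*J*n)
r = 92254 (r = -2 + (8*(-4)*4 + 4)**2*(4 + 2) = -2 + (-128 + 4)**2*6 = -2 + (-124)**2*6 = -2 + 15376*6 = -2 + 92256 = 92254)
(-3*(g + (4 - 1*6)))*(r - 151) = (-3*(-4 + (4 - 1*6)))*(92254 - 151) = -3*(-4 + (4 - 6))*92103 = -3*(-4 - 2)*92103 = -3*(-6)*92103 = 18*92103 = 1657854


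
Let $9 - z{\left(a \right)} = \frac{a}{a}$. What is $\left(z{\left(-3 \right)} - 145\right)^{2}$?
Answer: $18769$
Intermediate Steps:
$z{\left(a \right)} = 8$ ($z{\left(a \right)} = 9 - \frac{a}{a} = 9 - 1 = 8$)
$\left(z{\left(-3 \right)} - 145\right)^{2} = \left(8 - 145\right)^{2} = \left(-137\right)^{2} = 18769$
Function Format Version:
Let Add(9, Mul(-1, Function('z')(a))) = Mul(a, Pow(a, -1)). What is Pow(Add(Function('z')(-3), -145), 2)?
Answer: 18769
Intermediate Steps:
Function('z')(a) = 8 (Function('z')(a) = Add(9, Mul(-1, Mul(a, Pow(a, -1)))) = Add(9, Mul(-1, 1)) = Add(9, -1) = 8)
Pow(Add(Function('z')(-3), -145), 2) = Pow(Add(8, -145), 2) = Pow(-137, 2) = 18769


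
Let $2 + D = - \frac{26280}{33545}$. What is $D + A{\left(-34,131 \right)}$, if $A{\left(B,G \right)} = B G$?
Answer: $- \frac{29900560}{6709} \approx -4456.8$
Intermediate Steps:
$D = - \frac{18674}{6709}$ ($D = -2 - \frac{26280}{33545} = -2 - \frac{5256}{6709} = - \frac{18674}{6709} \approx -2.7834$)
$D + A{\left(-34,131 \right)} = - \frac{18674}{6709} - 4454 = - \frac{29900560}{6709}$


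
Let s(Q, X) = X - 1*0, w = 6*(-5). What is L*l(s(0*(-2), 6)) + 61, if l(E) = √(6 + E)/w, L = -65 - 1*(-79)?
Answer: 61 - 14*√3/15 ≈ 59.383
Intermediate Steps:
w = -30
L = 14 (L = -65 + 79 = 14)
s(Q, X) = X (s(Q, X) = X + 0 = X)
l(E) = -√(6 + E)/30 (l(E) = √(6 + E)/(-30) = √(6 + E)*(-1/30) = -√(6 + E)/30)
L*l(s(0*(-2), 6)) + 61 = 14*(-√(6 + 6)/30) + 61 = 14*(-√3/15) + 61 = -14*√3/15 + 61 = 61 - 14*√3/15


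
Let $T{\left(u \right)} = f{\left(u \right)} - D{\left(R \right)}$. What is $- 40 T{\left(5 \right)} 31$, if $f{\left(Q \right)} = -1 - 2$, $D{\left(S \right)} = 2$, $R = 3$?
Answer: $6200$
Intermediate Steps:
$f{\left(Q \right)} = -3$ ($f{\left(Q \right)} = -1 - 2 = -3$)
$T{\left(u \right)} = -5$ ($T{\left(u \right)} = -3 - 2 = -5$)
$- 40 T{\left(5 \right)} 31 = \left(-40\right) \left(-5\right) 31 = 200 \cdot 31 = 6200$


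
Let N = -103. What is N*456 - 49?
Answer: -47017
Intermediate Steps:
N*456 - 49 = -103*456 - 49 = -46968 - 49 = -47017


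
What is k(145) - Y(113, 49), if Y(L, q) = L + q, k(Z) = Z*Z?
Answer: 20863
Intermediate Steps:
k(Z) = Z²
k(145) - Y(113, 49) = 145² - (113 + 49) = 21025 - 1*162 = 21025 - 162 = 20863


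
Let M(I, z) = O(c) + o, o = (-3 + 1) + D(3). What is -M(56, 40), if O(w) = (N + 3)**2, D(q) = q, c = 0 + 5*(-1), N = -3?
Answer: -1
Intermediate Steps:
c = -5 (c = 0 - 5 = -5)
O(w) = 0 (O(w) = (-3 + 3)**2 = 0**2 = 0)
o = 1 (o = (-3 + 1) + 3 = -2 + 3 = 1)
M(I, z) = 1 (M(I, z) = 0 + 1 = 1)
-M(56, 40) = -1*1 = -1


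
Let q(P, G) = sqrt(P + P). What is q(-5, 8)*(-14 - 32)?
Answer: -46*I*sqrt(10) ≈ -145.46*I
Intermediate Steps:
q(P, G) = sqrt(2)*sqrt(P) (q(P, G) = sqrt(2*P) = sqrt(2)*sqrt(P))
q(-5, 8)*(-14 - 32) = (sqrt(2)*sqrt(-5))*(-14 - 32) = (sqrt(2)*(I*sqrt(5)))*(-46) = (I*sqrt(10))*(-46) = -46*I*sqrt(10)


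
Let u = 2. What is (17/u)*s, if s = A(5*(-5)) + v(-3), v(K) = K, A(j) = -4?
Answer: -119/2 ≈ -59.500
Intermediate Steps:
s = -7 (s = -4 - 3 = -7)
(17/u)*s = (17/2)*(-7) = -119/2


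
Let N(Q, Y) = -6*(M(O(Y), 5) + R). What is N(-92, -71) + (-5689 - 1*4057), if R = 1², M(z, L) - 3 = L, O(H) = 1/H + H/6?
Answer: -9800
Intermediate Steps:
O(H) = 1/H + H/6 (O(H) = 1/H + H*(⅙) = 1/H + H/6)
M(z, L) = 3 + L
R = 1
N(Q, Y) = -54 (N(Q, Y) = -6*((3 + 5) + 1) = -6*(8 + 1) = -6*9 = -54)
N(-92, -71) + (-5689 - 1*4057) = -54 + (-5689 - 1*4057) = -54 + (-5689 - 4057) = -54 - 9746 = -9800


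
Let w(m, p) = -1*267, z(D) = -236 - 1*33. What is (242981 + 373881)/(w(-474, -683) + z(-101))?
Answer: -308431/268 ≈ -1150.9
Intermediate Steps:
z(D) = -269 (z(D) = -236 - 33 = -269)
w(m, p) = -267
(242981 + 373881)/(w(-474, -683) + z(-101)) = (242981 + 373881)/(-267 - 269) = 616862/(-536) = 616862*(-1/536) = -308431/268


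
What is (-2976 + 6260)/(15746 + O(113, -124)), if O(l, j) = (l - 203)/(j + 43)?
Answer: 7389/35431 ≈ 0.20855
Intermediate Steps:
O(l, j) = (-203 + l)/(43 + j)
(-2976 + 6260)/(15746 + O(113, -124)) = (-2976 + 6260)/(15746 + (-203 + 113)/(43 - 124)) = 3284/(15746 - 90/(-81)) = 3284/(15746 - 1/81*(-90)) = 3284/(15746 + 10/9) = 3284/(141724/9) = 3284*(9/141724) = 7389/35431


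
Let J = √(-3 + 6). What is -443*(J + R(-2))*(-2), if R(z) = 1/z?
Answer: -443 + 886*√3 ≈ 1091.6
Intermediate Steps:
J = √3 ≈ 1.7320
-443*(J + R(-2))*(-2) = -443*(√3 + 1/(-2))*(-2) = -443*(√3 - ½)*(-2) = -443*(-½ + √3)*(-2) = -443*(1 - 2*√3) = -443 + 886*√3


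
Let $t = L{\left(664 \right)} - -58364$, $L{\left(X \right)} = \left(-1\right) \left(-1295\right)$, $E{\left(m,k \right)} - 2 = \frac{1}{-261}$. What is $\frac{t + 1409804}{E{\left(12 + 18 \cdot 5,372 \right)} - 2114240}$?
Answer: $- \frac{383529843}{551816119} \approx -0.69503$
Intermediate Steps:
$E{\left(m,k \right)} = \frac{521}{261}$ ($E{\left(m,k \right)} = 2 + \frac{1}{-261} = 2 - \frac{1}{261} = \frac{521}{261}$)
$L{\left(X \right)} = 1295$
$t = 59659$ ($t = 1295 - -58364 = 1295 + \left(59015 - 651\right) = 1295 + 58364 = 59659$)
$\frac{t + 1409804}{E{\left(12 + 18 \cdot 5,372 \right)} - 2114240} = \frac{59659 + 1409804}{\frac{521}{261} - 2114240} = \frac{1469463}{- \frac{551816119}{261}} = 1469463 \left(- \frac{261}{551816119}\right) = - \frac{383529843}{551816119}$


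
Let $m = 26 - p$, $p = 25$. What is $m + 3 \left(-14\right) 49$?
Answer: $-2057$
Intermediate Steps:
$m = 1$ ($m = 26 - 25 = 1$)
$m + 3 \left(-14\right) 49 = 1 + 3 \left(-14\right) 49 = 1 - 2058 = -2057$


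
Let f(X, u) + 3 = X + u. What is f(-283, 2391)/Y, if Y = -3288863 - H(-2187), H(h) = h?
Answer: -2105/3286676 ≈ -0.00064046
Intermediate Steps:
f(X, u) = -3 + X + u (f(X, u) = -3 + (X + u) = -3 + X + u)
Y = -3286676 (Y = -3288863 - 1*(-2187) = -3288863 + 2187 = -3286676)
f(-283, 2391)/Y = (-3 - 283 + 2391)/(-3286676) = 2105*(-1/3286676) = -2105/3286676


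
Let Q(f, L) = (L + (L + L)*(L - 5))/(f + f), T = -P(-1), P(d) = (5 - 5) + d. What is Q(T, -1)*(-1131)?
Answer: -12441/2 ≈ -6220.5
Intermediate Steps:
P(d) = d (P(d) = 0 + d = d)
T = 1 (T = -1*(-1) = 1)
Q(f, L) = (L + 2*L*(-5 + L))/(2*f) (Q(f, L) = (L + (2*L)*(-5 + L))/((2*f)) = (L + 2*L*(-5 + L))*(1/(2*f)) = (L + 2*L*(-5 + L))/(2*f))
Q(T, -1)*(-1131) = ((1/2)*(-1)*(-9 + 2*(-1))/1)*(-1131) = ((1/2)*(-1)*1*(-9 - 2))*(-1131) = ((1/2)*(-1)*1*(-11))*(-1131) = (11/2)*(-1131) = -12441/2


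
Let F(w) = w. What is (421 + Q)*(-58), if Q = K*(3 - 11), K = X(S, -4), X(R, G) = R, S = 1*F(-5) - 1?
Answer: -27202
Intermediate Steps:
S = -6 (S = 1*(-5) - 1 = -5 - 1 = -6)
K = -6
Q = 48 (Q = -6*(3 - 11) = -6*(-8) = 48)
(421 + Q)*(-58) = (421 + 48)*(-58) = 469*(-58) = -27202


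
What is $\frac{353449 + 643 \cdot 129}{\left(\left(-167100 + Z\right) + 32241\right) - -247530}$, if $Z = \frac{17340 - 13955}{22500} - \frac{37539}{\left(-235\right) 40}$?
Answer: $\frac{184595508000}{47661585893} \approx 3.873$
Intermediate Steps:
$Z = \frac{1752893}{423000}$ ($Z = 3385 \cdot \frac{1}{22500} - \frac{37539}{-9400} = \frac{677}{4500} - - \frac{37539}{9400} = \frac{677}{4500} + \frac{37539}{9400} = \frac{1752893}{423000} \approx 4.144$)
$\frac{353449 + 643 \cdot 129}{\left(\left(-167100 + Z\right) + 32241\right) - -247530} = \frac{353449 + 643 \cdot 129}{\left(\left(-167100 + \frac{1752893}{423000}\right) + 32241\right) - -247530} = \frac{353449 + 82947}{\left(- \frac{70681547107}{423000} + 32241\right) + 247530} = \frac{436396}{- \frac{57043604107}{423000} + 247530} = \frac{436396}{\frac{47661585893}{423000}} = 436396 \cdot \frac{423000}{47661585893} = \frac{184595508000}{47661585893}$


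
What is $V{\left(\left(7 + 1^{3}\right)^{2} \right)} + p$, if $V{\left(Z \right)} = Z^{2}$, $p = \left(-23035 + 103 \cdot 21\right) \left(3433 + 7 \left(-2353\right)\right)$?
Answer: $272133232$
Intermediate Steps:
$p = 272129136$ ($p = \left(-23035 + 2163\right) \left(3433 - 16471\right) = \left(-20872\right) \left(-13038\right) = 272129136$)
$V{\left(\left(7 + 1^{3}\right)^{2} \right)} + p = \left(\left(7 + 1^{3}\right)^{2}\right)^{2} + 272129136 = \left(\left(7 + 1\right)^{2}\right)^{2} + 272129136 = \left(8^{2}\right)^{2} + 272129136 = 64^{2} + 272129136 = 4096 + 272129136 = 272133232$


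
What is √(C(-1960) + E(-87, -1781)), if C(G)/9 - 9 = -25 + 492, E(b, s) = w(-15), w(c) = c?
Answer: √4269 ≈ 65.338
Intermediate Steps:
E(b, s) = -15
C(G) = 4284 (C(G) = 81 + 9*(-25 + 492) = 81 + 9*467 = 81 + 4203 = 4284)
√(C(-1960) + E(-87, -1781)) = √(4284 - 15) = √4269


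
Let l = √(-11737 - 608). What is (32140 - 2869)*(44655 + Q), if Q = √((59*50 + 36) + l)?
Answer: 1307096505 + 29271*√(2986 + I*√12345) ≈ 1.3087e+9 + 29753.0*I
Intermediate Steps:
l = I*√12345 (l = √(-12345) = I*√12345 ≈ 111.11*I)
Q = √(2986 + I*√12345) (Q = √((59*50 + 36) + I*√12345) = √((2950 + 36) + I*√12345) = √(2986 + I*√12345) ≈ 54.654 + 1.0165*I)
(32140 - 2869)*(44655 + Q) = (32140 - 2869)*(44655 + √(2986 + I*√12345)) = 29271*(44655 + √(2986 + I*√12345)) = 1307096505 + 29271*√(2986 + I*√12345)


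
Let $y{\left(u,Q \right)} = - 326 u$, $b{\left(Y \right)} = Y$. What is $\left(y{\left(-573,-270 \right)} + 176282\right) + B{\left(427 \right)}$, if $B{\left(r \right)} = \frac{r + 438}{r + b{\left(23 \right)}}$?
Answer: $\frac{32677373}{90} \approx 3.6308 \cdot 10^{5}$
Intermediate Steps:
$B{\left(r \right)} = \frac{438 + r}{23 + r}$ ($B{\left(r \right)} = \frac{r + 438}{r + 23} = \frac{438 + r}{23 + r}$)
$\left(y{\left(-573,-270 \right)} + 176282\right) + B{\left(427 \right)} = \left(\left(-326\right) \left(-573\right) + 176282\right) + \frac{438 + 427}{23 + 427} = \left(186798 + 176282\right) + \frac{1}{450} \cdot 865 = 363080 + \frac{1}{450} \cdot 865 = 363080 + \frac{173}{90} = \frac{32677373}{90}$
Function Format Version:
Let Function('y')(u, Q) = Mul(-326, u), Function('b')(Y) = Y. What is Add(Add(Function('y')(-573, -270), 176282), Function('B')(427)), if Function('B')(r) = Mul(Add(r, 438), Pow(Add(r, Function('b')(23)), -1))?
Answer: Rational(32677373, 90) ≈ 3.6308e+5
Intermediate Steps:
Function('B')(r) = Mul(Pow(Add(23, r), -1), Add(438, r)) (Function('B')(r) = Mul(Add(r, 438), Pow(Add(r, 23), -1)) = Mul(Add(438, r), Pow(Add(23, r), -1)) = Mul(Pow(Add(23, r), -1), Add(438, r)))
Add(Add(Function('y')(-573, -270), 176282), Function('B')(427)) = Add(Add(Mul(-326, -573), 176282), Mul(Pow(Add(23, 427), -1), Add(438, 427))) = Add(Add(186798, 176282), Mul(Pow(450, -1), 865)) = Add(363080, Mul(Rational(1, 450), 865)) = Add(363080, Rational(173, 90)) = Rational(32677373, 90)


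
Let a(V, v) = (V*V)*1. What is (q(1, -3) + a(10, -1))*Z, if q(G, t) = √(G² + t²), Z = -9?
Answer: -900 - 9*√10 ≈ -928.46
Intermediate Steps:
a(V, v) = V² (a(V, v) = V²*1 = V²)
(q(1, -3) + a(10, -1))*Z = (√(1² + (-3)²) + 10²)*(-9) = (√(1 + 9) + 100)*(-9) = (√10 + 100)*(-9) = (100 + √10)*(-9) = -900 - 9*√10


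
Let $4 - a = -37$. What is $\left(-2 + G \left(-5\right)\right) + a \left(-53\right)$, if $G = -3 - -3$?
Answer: $-2175$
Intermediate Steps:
$a = 41$ ($a = 4 - -37 = 4 + 37 = 41$)
$G = 0$ ($G = -3 + 3 = 0$)
$\left(-2 + G \left(-5\right)\right) + a \left(-53\right) = \left(-2 + 0 \left(-5\right)\right) + 41 \left(-53\right) = \left(-2 + 0\right) - 2173 = -2 - 2173 = -2175$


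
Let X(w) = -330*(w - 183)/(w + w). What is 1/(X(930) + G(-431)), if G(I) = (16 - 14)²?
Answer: -62/7969 ≈ -0.0077801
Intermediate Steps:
G(I) = 4 (G(I) = 2² = 4)
X(w) = -165*(-183 + w)/w (X(w) = -330*(-183 + w)/(2*w) = -165*(-183 + w)/w)
1/(X(930) + G(-431)) = 1/((-165 + 30195/930) + 4) = 1/((-165 + 30195*(1/930)) + 4) = 1/((-165 + 2013/62) + 4) = 1/(-8217/62 + 4) = 1/(-7969/62) = -62/7969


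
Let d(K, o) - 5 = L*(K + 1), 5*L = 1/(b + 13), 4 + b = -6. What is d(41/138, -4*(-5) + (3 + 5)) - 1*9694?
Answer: -20056051/2070 ≈ -9688.9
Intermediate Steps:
b = -10 (b = -4 - 6 = -10)
L = 1/15 (L = 1/(5*(-10 + 13)) = (1/5)/3 = (1/5)*(1/3) = 1/15 ≈ 0.066667)
d(K, o) = 76/15 + K/15 (d(K, o) = 5 + (K + 1)/15 = 5 + (1 + K)/15 = 5 + (1/15 + K/15) = 76/15 + K/15)
d(41/138, -4*(-5) + (3 + 5)) - 1*9694 = (76/15 + (41/138)/15) - 1*9694 = (76/15 + (41*(1/138))/15) - 9694 = (76/15 + (1/15)*(41/138)) - 9694 = (76/15 + 41/2070) - 9694 = 10529/2070 - 9694 = -20056051/2070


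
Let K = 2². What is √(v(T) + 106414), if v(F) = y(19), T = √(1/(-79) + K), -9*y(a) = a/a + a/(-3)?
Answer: √8619582/9 ≈ 326.21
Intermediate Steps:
K = 4
y(a) = -⅑ + a/27 (y(a) = -(a/a + a/(-3))/9 = -(1 + a*(-⅓))/9 = -(1 - a/3)/9 = -⅑ + a/27)
T = 3*√2765/79 (T = √(1/(-79) + 4) = √(-1/79 + 4) = √(315/79) = 3*√2765/79 ≈ 1.9968)
v(F) = 16/27 (v(F) = -⅑ + (1/27)*19 = -⅑ + 19/27 = 16/27)
√(v(T) + 106414) = √(16/27 + 106414) = √(2873194/27) = √8619582/9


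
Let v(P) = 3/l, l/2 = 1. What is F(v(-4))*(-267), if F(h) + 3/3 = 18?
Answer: -4539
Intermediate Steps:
l = 2 (l = 2*1 = 2)
v(P) = 3/2
F(h) = 17 (F(h) = -1 + 18 = 17)
F(v(-4))*(-267) = 17*(-267) = -4539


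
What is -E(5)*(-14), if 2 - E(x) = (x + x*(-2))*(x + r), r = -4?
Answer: 98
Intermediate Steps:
E(x) = 2 + x*(-4 + x) (E(x) = 2 - (x + x*(-2))*(x - 4) = 2 - (x - 2*x)*(-4 + x) = 2 - (-x)*(-4 + x) = 2 - (-1)*x*(-4 + x) = 2 + x*(-4 + x))
-E(5)*(-14) = -(2 + 5² - 4*5)*(-14) = -(2 + 25 - 20)*(-14) = -1*7*(-14) = -7*(-14) = 98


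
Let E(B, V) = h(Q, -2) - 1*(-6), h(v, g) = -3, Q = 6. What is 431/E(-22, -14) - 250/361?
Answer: 154841/1083 ≈ 142.97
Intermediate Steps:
E(B, V) = 3 (E(B, V) = -3 - 1*(-6) = -3 + 6 = 3)
431/E(-22, -14) - 250/361 = 431/3 - 250/361 = 154841/1083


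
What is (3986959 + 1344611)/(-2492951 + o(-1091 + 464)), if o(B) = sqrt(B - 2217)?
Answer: -2658268552614/1242960938249 - 6397884*I*sqrt(79)/1242960938249 ≈ -2.1387 - 4.575e-5*I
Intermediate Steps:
o(B) = sqrt(-2217 + B)
(3986959 + 1344611)/(-2492951 + o(-1091 + 464)) = (3986959 + 1344611)/(-2492951 + sqrt(-2217 + (-1091 + 464))) = 5331570/(-2492951 + sqrt(-2217 - 627)) = 5331570/(-2492951 + sqrt(-2844)) = 5331570/(-2492951 + 6*I*sqrt(79))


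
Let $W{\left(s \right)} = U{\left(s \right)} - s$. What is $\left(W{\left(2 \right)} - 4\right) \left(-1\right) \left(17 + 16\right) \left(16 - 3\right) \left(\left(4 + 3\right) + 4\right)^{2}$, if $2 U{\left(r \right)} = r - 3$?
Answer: $\frac{674817}{2} \approx 3.3741 \cdot 10^{5}$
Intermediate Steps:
$U{\left(r \right)} = - \frac{3}{2} + \frac{r}{2}$ ($U{\left(r \right)} = \frac{r - 3}{2} = \frac{-3 + r}{2} = - \frac{3}{2} + \frac{r}{2}$)
$W{\left(s \right)} = - \frac{3}{2} - \frac{s}{2}$ ($W{\left(s \right)} = \left(- \frac{3}{2} + \frac{s}{2}\right) - s = - \frac{3}{2} - \frac{s}{2}$)
$\left(W{\left(2 \right)} - 4\right) \left(-1\right) \left(17 + 16\right) \left(16 - 3\right) \left(\left(4 + 3\right) + 4\right)^{2} = \left(\left(- \frac{3}{2} - 1\right) - 4\right) \left(-1\right) \left(17 + 16\right) \left(16 - 3\right) \left(\left(4 + 3\right) + 4\right)^{2} = \left(\left(- \frac{3}{2} - 1\right) - 4\right) \left(-1\right) 33 \cdot 13 \left(7 + 4\right)^{2} = \left(- \frac{5}{2} - 4\right) \left(-1\right) 429 \cdot 11^{2} = \left(- \frac{13}{2}\right) \left(-1\right) 429 \cdot 121 = \frac{13}{2} \cdot 429 \cdot 121 = \frac{5577}{2} \cdot 121 = \frac{674817}{2}$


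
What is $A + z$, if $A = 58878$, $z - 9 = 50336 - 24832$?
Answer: $84391$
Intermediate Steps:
$z = 25513$ ($z = 9 + \left(50336 - 24832\right) = 9 + 25504 = 25513$)
$A + z = 58878 + 25513 = 84391$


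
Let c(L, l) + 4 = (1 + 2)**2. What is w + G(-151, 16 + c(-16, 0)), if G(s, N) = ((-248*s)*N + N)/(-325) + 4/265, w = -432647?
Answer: -7494025052/17225 ≈ -4.3507e+5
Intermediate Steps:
c(L, l) = 5 (c(L, l) = -4 + (1 + 2)**2 = -4 + 3**2 = -4 + 9 = 5)
G(s, N) = 4/265 - N/325 + 248*N*s/325 (G(s, N) = (-248*N*s + N)*(-1/325) + 4*(1/265) = (N - 248*N*s)*(-1/325) + 4/265 = (-N/325 + 248*N*s/325) + 4/265 = 4/265 - N/325 + 248*N*s/325)
w + G(-151, 16 + c(-16, 0)) = -432647 + (4/265 - (16 + 5)/325 + (248/325)*(16 + 5)*(-151)) = -432647 + (4/265 - 1/325*21 + (248/325)*21*(-151)) = -432647 + (4/265 - 21/325 - 786408/325) = -432647 - 41680477/17225 = -7494025052/17225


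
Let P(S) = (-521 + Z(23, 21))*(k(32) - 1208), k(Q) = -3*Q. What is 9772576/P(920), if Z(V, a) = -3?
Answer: 305393/21353 ≈ 14.302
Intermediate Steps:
P(S) = 683296 (P(S) = (-521 - 3)*(-3*32 - 1208) = -524*(-96 - 1208) = -524*(-1304) = 683296)
9772576/P(920) = 9772576/683296 = 9772576*(1/683296) = 305393/21353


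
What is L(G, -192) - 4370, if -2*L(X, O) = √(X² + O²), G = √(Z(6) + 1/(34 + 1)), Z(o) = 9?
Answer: -4370 - √11292365/35 ≈ -4466.0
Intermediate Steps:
G = 2*√2765/35 (G = √(9 + 1/(34 + 1)) = √(9 + 1/35) = √(316/35) = 2*√2765/35 ≈ 3.0048)
L(X, O) = -√(O² + X²)/2 (L(X, O) = -√(X² + O²)/2 = -√(O² + X²)/2)
L(G, -192) - 4370 = -√((-192)² + (2*√2765/35)²)/2 - 4370 = -√(36864 + 316/35)/2 - 4370 = -√11292365/35 - 4370 = -4370 - √11292365/35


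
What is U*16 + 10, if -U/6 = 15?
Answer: -1430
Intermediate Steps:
U = -90 (U = -6*15 = -90)
U*16 + 10 = -90*16 + 10 = -1440 + 10 = -1430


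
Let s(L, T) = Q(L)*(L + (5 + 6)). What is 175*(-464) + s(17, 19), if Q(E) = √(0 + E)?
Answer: -81200 + 28*√17 ≈ -81085.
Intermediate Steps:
Q(E) = √E
s(L, T) = √L*(11 + L) (s(L, T) = √L*(L + (5 + 6)) = √L*(L + 11) = √L*(11 + L))
175*(-464) + s(17, 19) = 175*(-464) + √17*(11 + 17) = -81200 + √17*28 = -81200 + 28*√17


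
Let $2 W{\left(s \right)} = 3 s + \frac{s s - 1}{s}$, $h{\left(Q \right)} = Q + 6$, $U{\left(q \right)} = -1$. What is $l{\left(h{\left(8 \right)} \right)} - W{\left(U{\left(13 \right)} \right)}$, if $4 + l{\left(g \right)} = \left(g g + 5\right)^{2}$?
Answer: $\frac{80797}{2} \approx 40399.0$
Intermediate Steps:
$h{\left(Q \right)} = 6 + Q$
$l{\left(g \right)} = -4 + \left(5 + g^{2}\right)^{2}$ ($l{\left(g \right)} = -4 + \left(g g + 5\right)^{2} = -4 + \left(g^{2} + 5\right)^{2} = -4 + \left(5 + g^{2}\right)^{2}$)
$W{\left(s \right)} = \frac{3 s}{2} + \frac{-1 + s^{2}}{2 s}$ ($W{\left(s \right)} = \frac{3 s + \frac{s s - 1}{s}}{2} = \frac{3 s + \frac{s^{2} - 1}{s}}{2} = \frac{3 s + \frac{-1 + s^{2}}{s}}{2} = \frac{3 s}{2} + \frac{-1 + s^{2}}{2 s}$)
$l{\left(h{\left(8 \right)} \right)} - W{\left(U{\left(13 \right)} \right)} = \left(-4 + \left(5 + \left(6 + 8\right)^{2}\right)^{2}\right) - \left(2 \left(-1\right) - \frac{1}{2 \left(-1\right)}\right) = \left(-4 + \left(5 + 14^{2}\right)^{2}\right) - \left(-2 - - \frac{1}{2}\right) = \left(-4 + \left(5 + 196\right)^{2}\right) - \left(-2 + \frac{1}{2}\right) = \left(-4 + 201^{2}\right) - - \frac{3}{2} = \left(-4 + 40401\right) + \frac{3}{2} = 40397 + \frac{3}{2} = \frac{80797}{2}$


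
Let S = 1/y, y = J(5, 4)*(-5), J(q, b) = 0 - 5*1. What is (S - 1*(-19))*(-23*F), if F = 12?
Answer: -131376/25 ≈ -5255.0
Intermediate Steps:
J(q, b) = -5 (J(q, b) = 0 - 5 = -5)
y = 25 (y = -5*(-5) = 25)
S = 1/25 ≈ 0.040000
(S - 1*(-19))*(-23*F) = (1/25 - 1*(-19))*(-23*12) = (1/25 + 19)*(-276) = (476/25)*(-276) = -131376/25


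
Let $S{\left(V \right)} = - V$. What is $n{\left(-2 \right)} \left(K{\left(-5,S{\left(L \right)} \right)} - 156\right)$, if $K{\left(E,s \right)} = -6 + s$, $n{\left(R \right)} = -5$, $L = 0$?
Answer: $810$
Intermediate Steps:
$n{\left(-2 \right)} \left(K{\left(-5,S{\left(L \right)} \right)} - 156\right) = - 5 \left(\left(-6 - 0\right) - 156\right) = - 5 \left(\left(-6 + 0\right) - 156\right) = - 5 \left(-6 - 156\right) = \left(-5\right) \left(-162\right) = 810$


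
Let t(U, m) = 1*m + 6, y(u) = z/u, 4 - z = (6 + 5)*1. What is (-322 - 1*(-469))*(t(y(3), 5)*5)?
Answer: 8085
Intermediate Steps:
z = -7 (z = 4 - (6 + 5) = 4 - 11 = -7)
y(u) = -7/u
t(U, m) = 6 + m (t(U, m) = m + 6 = 6 + m)
(-322 - 1*(-469))*(t(y(3), 5)*5) = (-322 - 1*(-469))*((6 + 5)*5) = (-322 + 469)*(11*5) = 147*55 = 8085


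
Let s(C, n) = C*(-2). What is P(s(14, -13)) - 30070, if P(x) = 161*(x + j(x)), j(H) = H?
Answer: -39086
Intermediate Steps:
s(C, n) = -2*C
P(x) = 322*x (P(x) = 161*(x + x) = 161*(2*x) = 322*x)
P(s(14, -13)) - 30070 = 322*(-2*14) - 30070 = 322*(-28) - 30070 = -9016 - 30070 = -39086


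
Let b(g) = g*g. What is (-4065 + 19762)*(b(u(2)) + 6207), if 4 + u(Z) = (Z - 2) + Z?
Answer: 97494067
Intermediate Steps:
u(Z) = -6 + 2*Z (u(Z) = -4 + ((Z - 2) + Z) = -4 + ((-2 + Z) + Z) = -4 + (-2 + 2*Z) = -6 + 2*Z)
b(g) = g²
(-4065 + 19762)*(b(u(2)) + 6207) = (-4065 + 19762)*((-6 + 2*2)² + 6207) = 15697*((-6 + 4)² + 6207) = 15697*((-2)² + 6207) = 15697*(4 + 6207) = 15697*6211 = 97494067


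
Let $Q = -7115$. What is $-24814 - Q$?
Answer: $-17699$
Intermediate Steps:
$-24814 - Q = -24814 - -7115 = -24814 + 7115 = -17699$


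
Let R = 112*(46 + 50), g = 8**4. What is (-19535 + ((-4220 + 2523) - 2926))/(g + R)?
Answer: -12079/7424 ≈ -1.6270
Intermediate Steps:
g = 4096
R = 10752 (R = 112*96 = 10752)
(-19535 + ((-4220 + 2523) - 2926))/(g + R) = (-19535 + ((-4220 + 2523) - 2926))/(4096 + 10752) = (-19535 + (-1697 - 2926))/14848 = (-19535 - 4623)*(1/14848) = -24158*1/14848 = -12079/7424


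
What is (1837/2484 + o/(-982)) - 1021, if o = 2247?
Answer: -1247145331/1219644 ≈ -1022.5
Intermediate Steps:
(1837/2484 + o/(-982)) - 1021 = (1837/2484 + 2247/(-982)) - 1021 = (1837*(1/2484) + 2247*(-1/982)) - 1021 = (1837/2484 - 2247/982) - 1021 = -1888807/1219644 - 1021 = -1247145331/1219644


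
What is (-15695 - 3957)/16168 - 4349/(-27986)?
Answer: -29979140/28279853 ≈ -1.0601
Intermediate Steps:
(-15695 - 3957)/16168 - 4349/(-27986) = -19652*1/16168 - 4349*(-1/27986) = -4913/4042 + 4349/27986 = -29979140/28279853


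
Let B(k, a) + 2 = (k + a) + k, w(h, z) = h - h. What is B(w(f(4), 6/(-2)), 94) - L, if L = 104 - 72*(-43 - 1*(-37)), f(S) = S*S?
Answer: -444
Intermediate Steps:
f(S) = S**2
w(h, z) = 0
B(k, a) = -2 + a + 2*k (B(k, a) = -2 + ((k + a) + k) = -2 + ((a + k) + k) = -2 + (a + 2*k) = -2 + a + 2*k)
L = 536 (L = 104 - 72*(-43 + 37) = 104 - 72*(-6) = 104 + 432 = 536)
B(w(f(4), 6/(-2)), 94) - L = (-2 + 94 + 2*0) - 1*536 = (-2 + 94 + 0) - 536 = 92 - 536 = -444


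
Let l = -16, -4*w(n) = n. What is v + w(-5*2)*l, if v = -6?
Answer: -46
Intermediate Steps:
w(n) = -n/4
v + w(-5*2)*l = -6 - (-5)*2/4*(-16) = -6 - ¼*(-10)*(-16) = -6 + (5/2)*(-16) = -6 - 40 = -46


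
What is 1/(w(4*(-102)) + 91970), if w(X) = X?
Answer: 1/91562 ≈ 1.0922e-5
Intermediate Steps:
1/(w(4*(-102)) + 91970) = 1/(4*(-102) + 91970) = 1/(-408 + 91970) = 1/91562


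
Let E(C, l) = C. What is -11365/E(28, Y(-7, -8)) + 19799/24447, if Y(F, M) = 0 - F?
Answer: -277285783/684516 ≈ -405.08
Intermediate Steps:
Y(F, M) = -F
-11365/E(28, Y(-7, -8)) + 19799/24447 = -11365/28 + 19799/24447 = -277285783/684516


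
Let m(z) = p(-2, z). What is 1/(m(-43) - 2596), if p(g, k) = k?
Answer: -1/2639 ≈ -0.00037893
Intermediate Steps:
m(z) = z
1/(m(-43) - 2596) = 1/(-43 - 2596) = 1/(-2639) = -1/2639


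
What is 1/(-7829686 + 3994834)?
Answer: -1/3834852 ≈ -2.6077e-7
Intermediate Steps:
1/(-7829686 + 3994834) = 1/(-3834852) = -1/3834852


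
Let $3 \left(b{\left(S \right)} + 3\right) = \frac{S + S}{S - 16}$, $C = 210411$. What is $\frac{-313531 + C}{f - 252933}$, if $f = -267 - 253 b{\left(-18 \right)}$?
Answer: $\frac{350608}{858603} \approx 0.40835$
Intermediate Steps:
$b{\left(S \right)} = -3 + \frac{2 S}{3 \left(-16 + S\right)}$ ($b{\left(S \right)} = -3 + \frac{\left(S + S\right) \frac{1}{S - 16}}{3} = -3 + \frac{2 S \frac{1}{-16 + S}}{3} = -3 + \frac{2 S}{3 \left(-16 + S\right)}$)
$f = \frac{6846}{17}$ ($f = -267 - 253 \frac{144 - -126}{3 \left(-16 - 18\right)} = -267 - 253 \frac{144 + 126}{3 \left(-34\right)} = -267 - 253 \cdot \frac{1}{3} \left(- \frac{1}{34}\right) 270 = -267 - - \frac{11385}{17} = -267 + \frac{11385}{17} = \frac{6846}{17} \approx 402.71$)
$\frac{-313531 + C}{f - 252933} = \frac{-313531 + 210411}{\frac{6846}{17} - 252933} = - \frac{103120}{- \frac{4293015}{17}} = \left(-103120\right) \left(- \frac{17}{4293015}\right) = \frac{350608}{858603}$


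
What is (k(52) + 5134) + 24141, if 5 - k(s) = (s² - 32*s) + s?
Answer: 28188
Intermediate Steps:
k(s) = 5 - s² + 31*s (k(s) = 5 - ((s² - 32*s) + s) = 5 - (s² - 31*s) = 5 + (-s² + 31*s) = 5 - s² + 31*s)
(k(52) + 5134) + 24141 = ((5 - 1*52² + 31*52) + 5134) + 24141 = ((5 - 1*2704 + 1612) + 5134) + 24141 = ((5 - 2704 + 1612) + 5134) + 24141 = (-1087 + 5134) + 24141 = 4047 + 24141 = 28188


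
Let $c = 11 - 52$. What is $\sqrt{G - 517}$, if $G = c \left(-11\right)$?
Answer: $i \sqrt{66} \approx 8.124 i$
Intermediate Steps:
$c = -41$
$G = 451$ ($G = \left(-41\right) \left(-11\right) = 451$)
$\sqrt{G - 517} = \sqrt{451 - 517} = \sqrt{-66} = i \sqrt{66}$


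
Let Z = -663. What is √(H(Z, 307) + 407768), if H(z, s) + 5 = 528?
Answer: 19*√1131 ≈ 638.98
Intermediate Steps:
H(z, s) = 523 (H(z, s) = -5 + 528 = 523)
√(H(Z, 307) + 407768) = √(523 + 407768) = √408291 = 19*√1131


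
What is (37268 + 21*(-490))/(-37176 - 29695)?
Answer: -94/233 ≈ -0.40343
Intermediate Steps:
(37268 + 21*(-490))/(-37176 - 29695) = (37268 - 10290)/(-66871) = 26978*(-1/66871) = -94/233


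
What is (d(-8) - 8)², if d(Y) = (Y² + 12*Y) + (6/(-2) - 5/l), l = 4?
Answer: 31329/16 ≈ 1958.1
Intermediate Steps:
d(Y) = -17/4 + Y² + 12*Y (d(Y) = (Y² + 12*Y) + (6/(-2) - 5/4) = (Y² + 12*Y) + (6*(-½) - 5*¼) = (Y² + 12*Y) + (-3 - 5/4) = (Y² + 12*Y) - 17/4 = -17/4 + Y² + 12*Y)
(d(-8) - 8)² = ((-17/4 + (-8)² + 12*(-8)) - 8)² = ((-17/4 + 64 - 96) - 8)² = (-145/4 - 8)² = (-177/4)² = 31329/16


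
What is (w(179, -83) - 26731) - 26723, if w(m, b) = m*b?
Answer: -68311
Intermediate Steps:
w(m, b) = b*m
(w(179, -83) - 26731) - 26723 = (-83*179 - 26731) - 26723 = (-14857 - 26731) - 26723 = -41588 - 26723 = -68311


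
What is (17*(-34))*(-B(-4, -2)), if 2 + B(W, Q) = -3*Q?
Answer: 2312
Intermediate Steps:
B(W, Q) = -2 - 3*Q
(17*(-34))*(-B(-4, -2)) = (17*(-34))*(-(-2 - 3*(-2))) = -(-578)*(-2 + 6) = -(-578)*4 = -578*(-4) = 2312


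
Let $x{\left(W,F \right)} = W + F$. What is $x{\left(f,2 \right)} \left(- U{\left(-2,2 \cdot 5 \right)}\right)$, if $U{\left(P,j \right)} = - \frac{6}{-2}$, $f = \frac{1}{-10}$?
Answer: $- \frac{57}{10} \approx -5.7$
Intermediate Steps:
$f = - \frac{1}{10} \approx -0.1$
$U{\left(P,j \right)} = 3$ ($U{\left(P,j \right)} = \left(-6\right) \left(- \frac{1}{2}\right) = 3$)
$x{\left(W,F \right)} = F + W$
$x{\left(f,2 \right)} \left(- U{\left(-2,2 \cdot 5 \right)}\right) = \left(2 - \frac{1}{10}\right) \left(\left(-1\right) 3\right) = \frac{19}{10} \left(-3\right) = - \frac{57}{10}$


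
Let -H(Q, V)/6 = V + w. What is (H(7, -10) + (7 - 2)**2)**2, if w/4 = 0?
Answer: 7225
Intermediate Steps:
w = 0 (w = 4*0 = 0)
H(Q, V) = -6*V (H(Q, V) = -6*(V + 0) = -6*V)
(H(7, -10) + (7 - 2)**2)**2 = (-6*(-10) + (7 - 2)**2)**2 = (60 + 5**2)**2 = (60 + 25)**2 = 85**2 = 7225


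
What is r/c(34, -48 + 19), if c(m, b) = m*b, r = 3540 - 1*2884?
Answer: -328/493 ≈ -0.66531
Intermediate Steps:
r = 656 (r = 3540 - 2884 = 656)
c(m, b) = b*m
r/c(34, -48 + 19) = 656/(((-48 + 19)*34)) = 656/((-29*34)) = 656/(-986) = 656*(-1/986) = -328/493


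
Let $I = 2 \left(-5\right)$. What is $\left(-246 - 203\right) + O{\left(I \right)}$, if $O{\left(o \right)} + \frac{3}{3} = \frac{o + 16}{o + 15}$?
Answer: $- \frac{2244}{5} \approx -448.8$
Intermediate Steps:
$I = -10$
$O{\left(o \right)} = -1 + \frac{16 + o}{15 + o}$ ($O{\left(o \right)} = -1 + \frac{o + 16}{o + 15} = -1 + \frac{16 + o}{15 + o}$)
$\left(-246 - 203\right) + O{\left(I \right)} = \left(-246 - 203\right) + \frac{1}{15 - 10} = -449 + \frac{1}{5} = - \frac{2244}{5}$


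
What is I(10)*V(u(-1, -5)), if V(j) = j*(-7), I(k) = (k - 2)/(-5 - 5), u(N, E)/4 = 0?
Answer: 0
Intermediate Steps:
u(N, E) = 0 (u(N, E) = 4*0 = 0)
I(k) = ⅕ - k/10 (I(k) = (-2 + k)/(-10) = (-2 + k)*(-⅒) = ⅕ - k/10)
V(j) = -7*j
I(10)*V(u(-1, -5)) = (⅕ - ⅒*10)*(-7*0) = (⅕ - 1)*0 = -⅘*0 = 0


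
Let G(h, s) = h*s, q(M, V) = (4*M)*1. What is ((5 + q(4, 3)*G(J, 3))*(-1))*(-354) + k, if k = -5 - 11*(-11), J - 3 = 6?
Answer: 154814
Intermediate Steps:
J = 9 (J = 3 + 6 = 9)
q(M, V) = 4*M
k = 116 (k = -5 + 121 = 116)
((5 + q(4, 3)*G(J, 3))*(-1))*(-354) + k = ((5 + (4*4)*(9*3))*(-1))*(-354) + 116 = ((5 + 16*27)*(-1))*(-354) + 116 = ((5 + 432)*(-1))*(-354) + 116 = (437*(-1))*(-354) + 116 = -437*(-354) + 116 = 154698 + 116 = 154814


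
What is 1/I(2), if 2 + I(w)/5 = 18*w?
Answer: 1/170 ≈ 0.0058824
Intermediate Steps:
I(w) = -10 + 90*w (I(w) = -10 + 5*(18*w) = -10 + 90*w)
1/I(2) = 1/(-10 + 90*2) = 1/(-10 + 180) = 1/170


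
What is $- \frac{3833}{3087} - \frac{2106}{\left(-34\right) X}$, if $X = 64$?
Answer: $- \frac{919693}{3358656} \approx -0.27383$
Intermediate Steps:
$- \frac{3833}{3087} - \frac{2106}{\left(-34\right) X} = - \frac{3833}{3087} - \frac{2106}{\left(-34\right) 64} = \left(-3833\right) \frac{1}{3087} - \frac{2106}{-2176} = - \frac{3833}{3087} - - \frac{1053}{1088} = - \frac{3833}{3087} + \frac{1053}{1088} = - \frac{919693}{3358656}$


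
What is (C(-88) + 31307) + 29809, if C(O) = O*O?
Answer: 68860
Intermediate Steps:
C(O) = O²
(C(-88) + 31307) + 29809 = ((-88)² + 31307) + 29809 = (7744 + 31307) + 29809 = 39051 + 29809 = 68860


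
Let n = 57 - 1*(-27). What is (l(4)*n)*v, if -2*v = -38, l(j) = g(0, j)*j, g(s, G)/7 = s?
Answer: 0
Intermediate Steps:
g(s, G) = 7*s
n = 84 (n = 57 + 27 = 84)
l(j) = 0 (l(j) = (7*0)*j = 0*j = 0)
v = 19 (v = -½*(-38) = 19)
(l(4)*n)*v = (0*84)*19 = 0*19 = 0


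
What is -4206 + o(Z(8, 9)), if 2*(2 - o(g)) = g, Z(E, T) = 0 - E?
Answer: -4200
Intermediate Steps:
Z(E, T) = -E
o(g) = 2 - g/2
-4206 + o(Z(8, 9)) = -4206 + (2 - (-1)*8/2) = -4206 + (2 - ½*(-8)) = -4206 + (2 + 4) = -4206 + 6 = -4200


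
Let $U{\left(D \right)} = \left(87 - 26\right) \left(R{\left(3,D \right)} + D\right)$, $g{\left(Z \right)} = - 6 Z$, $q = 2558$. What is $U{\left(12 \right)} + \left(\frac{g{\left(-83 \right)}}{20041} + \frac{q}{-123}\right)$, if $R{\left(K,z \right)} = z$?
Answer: $\frac{3557619328}{2465043} \approx 1443.2$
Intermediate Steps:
$U{\left(D \right)} = 122 D$ ($U{\left(D \right)} = \left(87 - 26\right) \left(D + D\right) = 61 \cdot 2 D = 122 D$)
$U{\left(12 \right)} + \left(\frac{g{\left(-83 \right)}}{20041} + \frac{q}{-123}\right) = 122 \cdot 12 + \left(\frac{\left(-6\right) \left(-83\right)}{20041} + \frac{2558}{-123}\right) = 1464 + \left(498 \cdot \frac{1}{20041} + 2558 \left(- \frac{1}{123}\right)\right) = 1464 + \left(\frac{498}{20041} - \frac{2558}{123}\right) = 1464 - \frac{51203624}{2465043} = \frac{3557619328}{2465043}$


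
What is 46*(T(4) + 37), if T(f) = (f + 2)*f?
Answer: 2806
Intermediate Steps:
T(f) = f*(2 + f) (T(f) = (2 + f)*f = f*(2 + f))
46*(T(4) + 37) = 46*(4*(2 + 4) + 37) = 46*(4*6 + 37) = 46*(24 + 37) = 46*61 = 2806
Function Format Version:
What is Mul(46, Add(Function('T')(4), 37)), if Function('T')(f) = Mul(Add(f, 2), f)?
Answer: 2806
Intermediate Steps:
Function('T')(f) = Mul(f, Add(2, f)) (Function('T')(f) = Mul(Add(2, f), f) = Mul(f, Add(2, f)))
Mul(46, Add(Function('T')(4), 37)) = Mul(46, Add(Mul(4, Add(2, 4)), 37)) = Mul(46, Add(Mul(4, 6), 37)) = Mul(46, Add(24, 37)) = Mul(46, 61) = 2806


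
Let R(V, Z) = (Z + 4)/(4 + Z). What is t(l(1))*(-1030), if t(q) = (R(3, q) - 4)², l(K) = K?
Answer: -9270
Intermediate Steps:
R(V, Z) = 1 (R(V, Z) = (4 + Z)/(4 + Z) = 1)
t(q) = 9 (t(q) = (1 - 4)² = (-3)² = 9)
t(l(1))*(-1030) = 9*(-1030) = -9270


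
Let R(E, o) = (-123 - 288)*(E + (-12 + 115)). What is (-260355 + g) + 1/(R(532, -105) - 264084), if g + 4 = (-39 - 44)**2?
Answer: -133089239431/525069 ≈ -2.5347e+5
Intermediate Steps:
R(E, o) = -42333 - 411*E (R(E, o) = -411*(E + 103) = -411*(103 + E) = -42333 - 411*E)
g = 6885 (g = -4 + (-39 - 44)**2 = -4 + (-83)**2 = -4 + 6889 = 6885)
(-260355 + g) + 1/(R(532, -105) - 264084) = (-260355 + 6885) + 1/((-42333 - 411*532) - 264084) = -253470 + 1/((-42333 - 218652) - 264084) = -253470 + 1/(-260985 - 264084) = -253470 + 1/(-525069) = -253470 - 1/525069 = -133089239431/525069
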